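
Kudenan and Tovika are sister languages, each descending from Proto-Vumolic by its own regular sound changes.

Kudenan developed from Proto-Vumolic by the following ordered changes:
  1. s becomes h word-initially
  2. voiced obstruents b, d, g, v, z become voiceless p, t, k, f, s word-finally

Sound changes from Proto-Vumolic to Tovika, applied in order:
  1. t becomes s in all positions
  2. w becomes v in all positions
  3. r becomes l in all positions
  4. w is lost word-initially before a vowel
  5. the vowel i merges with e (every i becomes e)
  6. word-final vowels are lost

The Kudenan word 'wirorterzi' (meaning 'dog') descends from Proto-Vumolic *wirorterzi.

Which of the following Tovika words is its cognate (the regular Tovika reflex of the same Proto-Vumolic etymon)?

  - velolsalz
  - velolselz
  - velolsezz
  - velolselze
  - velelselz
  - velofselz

Tovika: *wirorterzi > wirorserzi > virorserzi > vilolselzi > velolselze > velolselz  (by unconditioned shift, unconditioned shift, unconditioned shift, vowel merger, apocope)
Only 'velolselz' matches the regular Tovika development of *wirorterzi.

velolselz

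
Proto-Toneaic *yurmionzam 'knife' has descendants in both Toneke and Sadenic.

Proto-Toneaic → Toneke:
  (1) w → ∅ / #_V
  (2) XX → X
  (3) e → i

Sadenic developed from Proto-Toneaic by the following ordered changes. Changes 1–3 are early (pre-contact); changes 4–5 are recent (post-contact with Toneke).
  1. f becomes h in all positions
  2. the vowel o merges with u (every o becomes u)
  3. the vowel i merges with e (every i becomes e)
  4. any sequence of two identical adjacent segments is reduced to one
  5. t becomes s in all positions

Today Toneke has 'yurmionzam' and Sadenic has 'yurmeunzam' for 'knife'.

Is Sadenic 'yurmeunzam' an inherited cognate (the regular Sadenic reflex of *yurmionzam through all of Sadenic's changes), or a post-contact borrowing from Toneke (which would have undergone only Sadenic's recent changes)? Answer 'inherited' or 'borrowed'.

If inherited, *yurmionzam would pass through all of Sadenic's changes:
Sadenic: *yurmionzam
  yurmionzam (rule 1 does not apply)
  yurmionzam → yurmiunzam   [vowel merger]
  yurmiunzam → yurmeunzam   [vowel merger]
  yurmeunzam (rule 4 does not apply)
  yurmeunzam (rule 5 does not apply)
  giving Sadenic yurmeunzam.
If borrowed from Toneke 'yurmionzam' after the early changes, it would undergo only the recent ones:
  rule 4 (degemination): no change (yurmionzam)
  rule 5 (unconditioned shift): no change (yurmionzam)
  ⇒ as a loan: yurmionzam
Sadenic 'yurmeunzam' matches the inherited outcome exactly, so it is an inherited cognate, not a loan.

inherited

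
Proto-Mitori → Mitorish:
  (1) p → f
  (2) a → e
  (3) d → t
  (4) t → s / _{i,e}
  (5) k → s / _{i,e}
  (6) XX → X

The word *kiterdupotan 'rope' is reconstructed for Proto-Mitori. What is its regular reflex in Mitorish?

sisertufosen

Mitorish: start from *kiterdupotan.
  rule 1 (unconditioned shift): kiterdupotan → kiterdufotan
  rule 2 (vowel merger): kiterdufotan → kiterdufoten
  rule 3 (unconditioned shift): kiterdufoten → kitertufoten
  rule 4 (palatalisation): kitertufoten → kisertufosen
  rule 5 (palatalisation): kisertufosen → sisertufosen
  rule 6: no change — sisertufosen
  ⇒ Mitorish sisertufosen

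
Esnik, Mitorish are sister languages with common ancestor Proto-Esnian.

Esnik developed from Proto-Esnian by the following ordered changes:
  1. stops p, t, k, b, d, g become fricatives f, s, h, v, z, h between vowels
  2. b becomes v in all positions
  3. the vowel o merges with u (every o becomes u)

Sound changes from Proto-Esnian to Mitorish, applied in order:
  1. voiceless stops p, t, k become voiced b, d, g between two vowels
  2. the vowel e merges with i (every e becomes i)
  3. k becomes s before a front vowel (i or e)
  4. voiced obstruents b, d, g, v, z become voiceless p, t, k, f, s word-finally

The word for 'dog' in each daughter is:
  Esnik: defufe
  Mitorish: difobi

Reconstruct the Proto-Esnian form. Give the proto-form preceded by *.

Position 2: Esnik has e, Mitorish has i. Esnik preserves e here (none of its changes turn any other segment into e), so the proto-segment is *e.
Position 4: Esnik has u, Mitorish has o. Mitorish preserves o here (none of its changes turn any other segment into o), so the proto-segment is *o.
Position 6: Esnik has e, Mitorish has i. Esnik preserves e here (none of its changes turn any other segment into e), so the proto-segment is *e.
Continuing position by position gives *defope; check it forward:
Esnik: start from *defope.
  rule 1 (intervocalic lenition): defope → defofe
  rule 2: no change — defofe
  rule 3 (vowel merger): defofe → defufe
  ⇒ Esnik defufe
Mitorish: *defope
  defope → defobe   [intervocalic voicing]
  defobe → difobi   [vowel merger]
  difobi (rule 3 does not apply)
  difobi (rule 4 does not apply)
  giving Mitorish difobi.
Only *defope yields all of Esnik defufe, Mitorish difobi.

*defope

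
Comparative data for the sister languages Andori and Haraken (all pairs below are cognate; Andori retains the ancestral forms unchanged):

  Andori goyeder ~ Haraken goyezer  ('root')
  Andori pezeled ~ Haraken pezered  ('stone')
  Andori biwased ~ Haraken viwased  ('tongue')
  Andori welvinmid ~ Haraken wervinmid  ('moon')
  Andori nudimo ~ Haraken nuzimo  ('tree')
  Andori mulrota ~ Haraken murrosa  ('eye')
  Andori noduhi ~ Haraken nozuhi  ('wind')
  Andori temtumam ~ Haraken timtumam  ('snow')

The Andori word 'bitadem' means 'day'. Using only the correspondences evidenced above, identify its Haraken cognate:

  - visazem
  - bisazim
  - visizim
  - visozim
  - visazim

visazim

biwased ~ viwased — Andori b corresponds to Haraken v word-initially before a front vowel.
mulrota ~ murrosa — Andori t corresponds to Haraken s between vowels (before a back vowel).
goyeder ~ goyezer — Andori d corresponds to Haraken z between vowels (before a front vowel).
temtumam ~ timtumam — Andori e corresponds to Haraken i after a consonant, before a nasal.
Applying these to Andori 'bitadem':
  bitadem → vitadem   (b→v word-initially before a front vowel)
  vitadem → visadem   (t→s between vowels (before a back vowel))
  visadem → visazem   (d→z between vowels (before a front vowel))
  visazem → visazim   (e→i after a consonant, before a nasal)
So the Haraken cognate is 'visazim'.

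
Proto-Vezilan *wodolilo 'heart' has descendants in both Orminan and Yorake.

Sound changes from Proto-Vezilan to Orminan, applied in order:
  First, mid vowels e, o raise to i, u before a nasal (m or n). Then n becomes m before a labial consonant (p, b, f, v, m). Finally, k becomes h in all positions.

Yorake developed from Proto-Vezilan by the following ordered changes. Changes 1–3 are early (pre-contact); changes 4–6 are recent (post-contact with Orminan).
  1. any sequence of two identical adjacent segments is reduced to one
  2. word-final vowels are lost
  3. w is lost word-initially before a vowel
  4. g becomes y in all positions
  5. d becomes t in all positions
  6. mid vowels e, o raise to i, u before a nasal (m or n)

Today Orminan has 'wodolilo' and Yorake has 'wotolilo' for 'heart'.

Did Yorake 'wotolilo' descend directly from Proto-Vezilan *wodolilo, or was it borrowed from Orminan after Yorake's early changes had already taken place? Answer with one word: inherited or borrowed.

If inherited, *wodolilo would pass through all of Yorake's changes:
Yorake: *wodolilo
  wodolilo (rule 1 does not apply)
  wodolilo → wodolil   [apocope]
  wodolil → odolil   [glide loss]
  odolil (rule 4 does not apply)
  odolil → otolil   [unconditioned shift]
  otolil (rule 6 does not apply)
  giving Yorake otolil.
If borrowed from Orminan 'wodolilo' after the early changes, it would undergo only the recent ones:
  rule 4 (unconditioned shift): no change (wodolilo)
  rule 5 (unconditioned shift): wodolilo → wotolilo
  rule 6 (pre-nasal raising): no change (wotolilo)
  ⇒ as a loan: wotolilo
Yorake 'wotolilo' matches the loan outcome 'wotolilo', not the inherited 'otolil' — it skipped the early Yorake changes, so it was borrowed from Orminan.

borrowed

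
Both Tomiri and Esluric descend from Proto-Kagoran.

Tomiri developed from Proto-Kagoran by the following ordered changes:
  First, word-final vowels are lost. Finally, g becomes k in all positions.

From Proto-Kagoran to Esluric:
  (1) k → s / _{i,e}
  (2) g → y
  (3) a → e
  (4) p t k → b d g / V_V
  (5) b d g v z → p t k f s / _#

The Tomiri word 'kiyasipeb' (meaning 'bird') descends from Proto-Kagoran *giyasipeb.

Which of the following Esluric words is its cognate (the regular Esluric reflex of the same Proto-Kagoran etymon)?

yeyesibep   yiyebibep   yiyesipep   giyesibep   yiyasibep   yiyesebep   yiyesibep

Esluric: *giyasipeb
  giyasipeb (rule 1 does not apply)
  giyasipeb → yiyasipeb   [unconditioned shift]
  yiyasipeb → yiyesipeb   [vowel merger]
  yiyesipeb → yiyesibeb   [intervocalic voicing]
  yiyesibeb → yiyesibep   [final devoicing]
  giving Esluric yiyesibep.

yiyesibep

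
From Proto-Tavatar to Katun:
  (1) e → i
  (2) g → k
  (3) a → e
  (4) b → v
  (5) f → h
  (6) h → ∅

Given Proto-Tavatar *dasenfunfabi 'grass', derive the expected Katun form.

desinunevi

Katun: start from *dasenfunfabi.
  rule 1 (vowel merger): dasenfunfabi → dasinfunfabi
  rule 2: no change — dasinfunfabi
  rule 3 (vowel merger): dasinfunfabi → desinfunfebi
  rule 4 (unconditioned shift): desinfunfebi → desinfunfevi
  rule 5 (unconditioned shift): desinfunfevi → desinhunhevi
  rule 6 (h-loss): desinhunhevi → desinunevi
  ⇒ Katun desinunevi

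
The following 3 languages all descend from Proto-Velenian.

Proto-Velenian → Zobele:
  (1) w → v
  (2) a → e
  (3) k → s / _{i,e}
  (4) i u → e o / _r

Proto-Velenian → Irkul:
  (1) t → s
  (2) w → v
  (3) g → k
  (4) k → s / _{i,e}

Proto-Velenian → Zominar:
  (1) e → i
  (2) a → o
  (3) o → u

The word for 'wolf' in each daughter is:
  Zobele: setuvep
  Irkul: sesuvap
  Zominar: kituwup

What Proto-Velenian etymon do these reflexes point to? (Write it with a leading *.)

Position 3: Zobele has t, Irkul has s, Zominar has t. Zobele preserves t here (none of its changes turn any other segment into t), so the proto-segment is *t.
Position 5: Zobele has v, Irkul has v, Zominar has w. Zominar preserves w here (none of its changes turn any other segment into w), so the proto-segment is *w.
Position 6: Zobele has e, Irkul has a, Zominar has u. Irkul preserves a here (none of its changes turn any other segment into a), so the proto-segment is *a.
Continuing position by position gives *ketuwap; check it forward:
Zobele: *ketuwap > ketuvap > ketuvep > setuvep  (by unconditioned shift, vowel merger, palatalisation)
Irkul: *ketuwap
  ketuwap → kesuwap   [unconditioned shift]
  kesuwap → kesuvap   [unconditioned shift]
  kesuvap (rule 3 does not apply)
  kesuvap → sesuvap   [palatalisation]
  giving Irkul sesuvap.
Zominar: start from *ketuwap.
  rule 1 (vowel merger): ketuwap → kituwap
  rule 2 (vowel merger): kituwap → kituwop
  rule 3 (vowel merger): kituwop → kituwup
  ⇒ Zominar kituwup
*ketuwap is the unique common source.

*ketuwap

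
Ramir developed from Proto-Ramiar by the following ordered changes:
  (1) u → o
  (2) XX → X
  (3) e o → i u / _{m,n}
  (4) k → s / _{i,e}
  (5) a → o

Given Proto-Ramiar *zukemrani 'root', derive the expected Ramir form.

zosimroni

Ramir: start from *zukemrani.
  rule 1 (vowel merger): zukemrani → zokemrani
  rule 2: no change — zokemrani
  rule 3 (pre-nasal raising): zokemrani → zokimrani
  rule 4 (palatalisation): zokimrani → zosimrani
  rule 5 (vowel merger): zosimrani → zosimroni
  ⇒ Ramir zosimroni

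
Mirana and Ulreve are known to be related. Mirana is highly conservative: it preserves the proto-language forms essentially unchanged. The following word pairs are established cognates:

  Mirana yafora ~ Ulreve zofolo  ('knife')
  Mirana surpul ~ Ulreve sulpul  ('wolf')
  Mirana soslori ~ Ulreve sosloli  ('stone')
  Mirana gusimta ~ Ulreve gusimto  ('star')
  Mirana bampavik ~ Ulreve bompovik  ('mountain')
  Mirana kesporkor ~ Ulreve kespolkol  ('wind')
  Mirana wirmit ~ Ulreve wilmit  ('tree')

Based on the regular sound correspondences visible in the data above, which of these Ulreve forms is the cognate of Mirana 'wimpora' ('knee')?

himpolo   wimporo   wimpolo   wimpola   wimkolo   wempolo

wimpolo

yafora ~ zofolo — Mirana r corresponds to Ulreve l between vowels (before a back vowel).
yafora ~ zofolo, gusimta ~ gusimto — Mirana a corresponds to Ulreve o word-finally.
Applying these to Mirana 'wimpora':
  wimpora → wimpola   (r→l between vowels (before a back vowel))
  wimpola → wimpolo   (a→o word-finally)
So the Ulreve cognate is 'wimpolo'.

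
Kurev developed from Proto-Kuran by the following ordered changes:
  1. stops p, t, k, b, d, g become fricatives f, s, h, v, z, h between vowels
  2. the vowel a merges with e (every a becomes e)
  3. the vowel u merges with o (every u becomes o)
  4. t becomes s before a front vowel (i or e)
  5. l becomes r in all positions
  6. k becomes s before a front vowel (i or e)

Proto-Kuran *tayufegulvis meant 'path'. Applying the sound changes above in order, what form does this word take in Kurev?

Kurev: *tayufegulvis
  tayufegulvis → tayufehulvis   [intervocalic lenition]
  tayufehulvis → teyufehulvis   [vowel merger]
  teyufehulvis → teyofeholvis   [vowel merger]
  teyofeholvis → seyofeholvis   [palatalisation]
  seyofeholvis → seyofehorvis   [unconditioned shift]
  seyofehorvis (rule 6 does not apply)
  giving Kurev seyofehorvis.

seyofehorvis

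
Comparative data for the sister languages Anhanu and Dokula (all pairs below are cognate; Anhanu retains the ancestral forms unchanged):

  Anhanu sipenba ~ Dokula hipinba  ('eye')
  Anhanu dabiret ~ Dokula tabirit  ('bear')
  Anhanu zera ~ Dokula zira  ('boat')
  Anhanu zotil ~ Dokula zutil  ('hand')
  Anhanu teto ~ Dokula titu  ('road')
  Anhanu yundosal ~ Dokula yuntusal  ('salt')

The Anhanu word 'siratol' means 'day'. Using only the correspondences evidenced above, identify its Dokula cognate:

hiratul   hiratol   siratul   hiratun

hiratul

sipenba ~ hipinba — Anhanu s corresponds to Dokula h word-initially before a front vowel.
zotil ~ zutil, yundosal ~ yuntusal — Anhanu o corresponds to Dokula u after a consonant, before a consonant other than r, m, n, p, b, f, v.
Applying these to Anhanu 'siratol':
  siratol → hiratol   (s→h word-initially before a front vowel)
  hiratol → hiratul   (o→u after a consonant, before a consonant other than r, m, n, p, b, f, v)
So the Dokula cognate is 'hiratul'.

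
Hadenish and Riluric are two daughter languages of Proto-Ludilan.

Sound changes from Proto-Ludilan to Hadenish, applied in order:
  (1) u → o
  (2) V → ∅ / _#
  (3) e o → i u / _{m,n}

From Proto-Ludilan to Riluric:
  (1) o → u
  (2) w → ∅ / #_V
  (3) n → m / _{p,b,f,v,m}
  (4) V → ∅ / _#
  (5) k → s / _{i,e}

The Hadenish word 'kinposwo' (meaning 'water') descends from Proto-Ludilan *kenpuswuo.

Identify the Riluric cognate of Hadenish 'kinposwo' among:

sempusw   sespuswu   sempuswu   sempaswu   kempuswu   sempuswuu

Riluric: *kenpuswuo
  kenpuswuo → kenpuswuu   [vowel merger]
  kenpuswuu (rule 2 does not apply)
  kenpuswuu → kempuswuu   [nasal place assimilation]
  kempuswuu → kempuswu   [apocope]
  kempuswu → sempuswu   [palatalisation]
  giving Riluric sempuswu.
The other candidates each miss or misapply at least one Riluric change.

sempuswu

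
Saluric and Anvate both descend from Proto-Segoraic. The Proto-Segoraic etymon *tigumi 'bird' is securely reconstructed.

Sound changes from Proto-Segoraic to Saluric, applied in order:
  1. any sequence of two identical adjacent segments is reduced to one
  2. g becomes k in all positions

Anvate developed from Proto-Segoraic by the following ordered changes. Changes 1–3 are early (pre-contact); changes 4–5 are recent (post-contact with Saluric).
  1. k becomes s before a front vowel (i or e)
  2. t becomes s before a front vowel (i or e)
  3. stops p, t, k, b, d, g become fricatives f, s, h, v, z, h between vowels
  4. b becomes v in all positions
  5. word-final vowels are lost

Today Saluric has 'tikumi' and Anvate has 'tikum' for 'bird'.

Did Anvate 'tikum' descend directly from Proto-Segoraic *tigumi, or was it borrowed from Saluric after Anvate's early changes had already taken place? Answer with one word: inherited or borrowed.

If inherited, *tigumi would pass through all of Anvate's changes:
Anvate: *tigumi > sigumi > sihumi > sihum  (by palatalisation, intervocalic lenition, apocope)
If borrowed from Saluric 'tikumi' after the early changes, it would undergo only the recent ones:
  rule 4 (unconditioned shift): no change (tikumi)
  rule 5 (apocope): tikumi → tikum
  ⇒ as a loan: tikum
Anvate 'tikum' matches the loan outcome 'tikum', not the inherited 'sihum' — it skipped the early Anvate changes, so it was borrowed from Saluric.

borrowed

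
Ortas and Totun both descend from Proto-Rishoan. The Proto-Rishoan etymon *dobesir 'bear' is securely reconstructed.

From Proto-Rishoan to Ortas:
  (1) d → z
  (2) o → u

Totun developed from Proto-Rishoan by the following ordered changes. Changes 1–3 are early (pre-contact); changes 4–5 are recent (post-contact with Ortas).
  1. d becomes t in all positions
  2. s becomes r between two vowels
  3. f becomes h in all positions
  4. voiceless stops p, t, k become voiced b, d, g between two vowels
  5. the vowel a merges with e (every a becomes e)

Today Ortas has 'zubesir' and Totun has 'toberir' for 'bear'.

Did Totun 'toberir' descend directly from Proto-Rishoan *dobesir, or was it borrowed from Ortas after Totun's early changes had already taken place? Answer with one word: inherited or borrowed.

inherited

If inherited, *dobesir would pass through all of Totun's changes:
Totun: start from *dobesir.
  rule 1 (unconditioned shift): dobesir → tobesir
  rule 2 (rhotacism): tobesir → toberir
  rule 3: no change — toberir
  rule 4: no change — toberir
  rule 5: no change — toberir
  ⇒ Totun toberir
If borrowed from Ortas 'zubesir' after the early changes, it would undergo only the recent ones:
  rule 4 (intervocalic voicing): no change (zubesir)
  rule 5 (vowel merger): no change (zubesir)
  ⇒ as a loan: zubesir
Totun 'toberir' matches the inherited outcome exactly, so it is an inherited cognate, not a loan.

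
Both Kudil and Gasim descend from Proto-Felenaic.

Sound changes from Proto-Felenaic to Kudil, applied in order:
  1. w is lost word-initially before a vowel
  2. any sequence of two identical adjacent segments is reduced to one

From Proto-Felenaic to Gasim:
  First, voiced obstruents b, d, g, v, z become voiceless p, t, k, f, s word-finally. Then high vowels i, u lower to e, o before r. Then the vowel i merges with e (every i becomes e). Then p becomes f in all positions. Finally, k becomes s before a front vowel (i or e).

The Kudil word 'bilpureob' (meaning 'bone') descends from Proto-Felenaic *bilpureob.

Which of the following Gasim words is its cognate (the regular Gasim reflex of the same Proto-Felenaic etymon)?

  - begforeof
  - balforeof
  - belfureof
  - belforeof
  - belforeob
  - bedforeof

belforeof

Gasim: *bilpureob > bilpureop > bilporeop > belporeop > belforeof  (by final devoicing, pre-rhotic lowering, vowel merger, unconditioned shift)
The other candidates each miss or misapply at least one Gasim change.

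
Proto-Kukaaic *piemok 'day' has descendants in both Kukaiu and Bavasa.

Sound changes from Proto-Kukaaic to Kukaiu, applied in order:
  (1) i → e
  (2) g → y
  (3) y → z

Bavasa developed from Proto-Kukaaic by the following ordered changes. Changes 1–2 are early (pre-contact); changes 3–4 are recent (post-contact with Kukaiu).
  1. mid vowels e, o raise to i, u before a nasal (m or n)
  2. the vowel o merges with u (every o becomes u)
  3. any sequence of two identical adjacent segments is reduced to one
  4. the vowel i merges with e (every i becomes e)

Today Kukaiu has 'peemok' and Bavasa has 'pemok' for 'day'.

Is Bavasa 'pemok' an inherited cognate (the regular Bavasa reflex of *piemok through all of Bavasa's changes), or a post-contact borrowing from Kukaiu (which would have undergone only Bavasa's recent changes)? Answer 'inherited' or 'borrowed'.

If inherited, *piemok would pass through all of Bavasa's changes:
Bavasa: *piemok
  piemok → piimok   [pre-nasal raising]
  piimok → piimuk   [vowel merger]
  piimuk → pimuk   [degemination]
  pimuk → pemuk   [vowel merger]
  giving Bavasa pemuk.
If borrowed from Kukaiu 'peemok' after the early changes, it would undergo only the recent ones:
  rule 3 (degemination): peemok → pemok
  rule 4 (vowel merger): no change (pemok)
  ⇒ as a loan: pemok
Bavasa 'pemok' matches the loan outcome 'pemok', not the inherited 'pemuk' — it skipped the early Bavasa changes, so it was borrowed from Kukaiu.

borrowed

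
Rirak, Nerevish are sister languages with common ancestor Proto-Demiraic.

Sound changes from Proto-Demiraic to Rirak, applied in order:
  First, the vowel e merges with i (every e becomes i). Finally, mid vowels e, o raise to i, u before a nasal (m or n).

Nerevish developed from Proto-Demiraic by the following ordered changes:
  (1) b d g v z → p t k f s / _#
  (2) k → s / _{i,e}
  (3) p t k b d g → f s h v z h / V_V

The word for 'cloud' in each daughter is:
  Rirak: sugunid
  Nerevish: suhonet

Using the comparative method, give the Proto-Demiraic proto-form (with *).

*sugoned

Position 4: Rirak has u, Nerevish has o. Nerevish preserves o here (none of its changes turn any other segment into o), so the proto-segment is *o.
Position 7: Rirak has d, Nerevish has t. Rirak preserves d here (none of its changes turn any other segment into d), so the proto-segment is *d.
Verify the candidate proto-form against each daughter:
Rirak: start from *sugoned.
  rule 1 (vowel merger): sugoned → sugonid
  rule 2 (pre-nasal raising): sugonid → sugunid
  ⇒ Rirak sugunid
Nerevish: *sugoned
  sugoned → sugonet   [final devoicing]
  sugonet (rule 2 does not apply)
  sugonet → suhonet   [intervocalic lenition]
  giving Nerevish suhonet.
Only *sugoned yields all of Rirak sugunid, Nerevish suhonet.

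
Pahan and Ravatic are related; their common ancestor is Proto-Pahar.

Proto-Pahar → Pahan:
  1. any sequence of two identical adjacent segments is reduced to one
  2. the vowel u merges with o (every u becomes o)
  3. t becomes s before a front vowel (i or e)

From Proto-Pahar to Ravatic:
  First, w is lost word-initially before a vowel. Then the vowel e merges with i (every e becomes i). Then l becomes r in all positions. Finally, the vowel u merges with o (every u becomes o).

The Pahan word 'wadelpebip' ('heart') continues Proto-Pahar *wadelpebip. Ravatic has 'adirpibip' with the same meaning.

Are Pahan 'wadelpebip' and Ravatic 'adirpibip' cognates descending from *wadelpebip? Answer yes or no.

Derive the expected Ravatic reflex of *wadelpebip:
Ravatic: *wadelpebip
  wadelpebip → adelpebip   [glide loss]
  adelpebip → adilpibip   [vowel merger]
  adilpibip → adirpibip   [unconditioned shift]
  adirpibip (rule 4 does not apply)
  giving Ravatic adirpibip.
Ravatic 'adirpibip' matches the regular reflex exactly, so the pair is cognate.

yes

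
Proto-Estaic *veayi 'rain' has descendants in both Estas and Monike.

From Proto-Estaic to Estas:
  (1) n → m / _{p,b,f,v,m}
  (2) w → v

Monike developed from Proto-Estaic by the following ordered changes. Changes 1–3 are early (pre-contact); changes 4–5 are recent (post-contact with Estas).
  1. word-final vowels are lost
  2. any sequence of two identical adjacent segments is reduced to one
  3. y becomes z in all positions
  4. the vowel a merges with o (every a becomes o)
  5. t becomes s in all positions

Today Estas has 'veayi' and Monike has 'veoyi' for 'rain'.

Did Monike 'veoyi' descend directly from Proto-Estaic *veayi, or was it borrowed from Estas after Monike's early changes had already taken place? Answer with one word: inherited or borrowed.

If inherited, *veayi would pass through all of Monike's changes:
Monike: start from *veayi.
  rule 1 (apocope): veayi → veay
  rule 2: no change — veay
  rule 3 (unconditioned shift): veay → veaz
  rule 4 (vowel merger): veaz → veoz
  rule 5: no change — veoz
  ⇒ Monike veoz
If borrowed from Estas 'veayi' after the early changes, it would undergo only the recent ones:
  rule 4 (vowel merger): veayi → veoyi
  rule 5 (unconditioned shift): no change (veoyi)
  ⇒ as a loan: veoyi
Monike 'veoyi' matches the loan outcome 'veoyi', not the inherited 'veoz' — it skipped the early Monike changes, so it was borrowed from Estas.

borrowed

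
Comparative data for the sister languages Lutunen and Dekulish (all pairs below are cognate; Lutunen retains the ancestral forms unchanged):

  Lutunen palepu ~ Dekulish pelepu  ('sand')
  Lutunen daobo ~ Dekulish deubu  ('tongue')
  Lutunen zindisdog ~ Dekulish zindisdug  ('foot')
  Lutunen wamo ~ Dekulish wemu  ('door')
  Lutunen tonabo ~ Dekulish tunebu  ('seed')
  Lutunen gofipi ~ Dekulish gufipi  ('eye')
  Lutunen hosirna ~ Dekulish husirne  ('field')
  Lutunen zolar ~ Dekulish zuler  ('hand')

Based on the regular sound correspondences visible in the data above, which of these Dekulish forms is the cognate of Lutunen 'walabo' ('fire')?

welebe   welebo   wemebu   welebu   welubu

welebu

palepu ~ pelepu — Lutunen a corresponds to Dekulish e after a consonant, before a consonant other than r, m, n, p, b, f, v.
tonabo ~ tunebu — Lutunen a corresponds to Dekulish e after a consonant, before a labial obstruent.
daobo ~ deubu, wamo ~ wemu — Lutunen o corresponds to Dekulish u word-finally.
Applying these to Lutunen 'walabo':
  walabo → welabo   (a→e after a consonant, before a consonant other than r, m, n, p, b, f, v)
  welabo → welebo   (a→e after a consonant, before a labial obstruent)
  welebo → welebu   (o→u word-finally)
So the Dekulish cognate is 'welebu'.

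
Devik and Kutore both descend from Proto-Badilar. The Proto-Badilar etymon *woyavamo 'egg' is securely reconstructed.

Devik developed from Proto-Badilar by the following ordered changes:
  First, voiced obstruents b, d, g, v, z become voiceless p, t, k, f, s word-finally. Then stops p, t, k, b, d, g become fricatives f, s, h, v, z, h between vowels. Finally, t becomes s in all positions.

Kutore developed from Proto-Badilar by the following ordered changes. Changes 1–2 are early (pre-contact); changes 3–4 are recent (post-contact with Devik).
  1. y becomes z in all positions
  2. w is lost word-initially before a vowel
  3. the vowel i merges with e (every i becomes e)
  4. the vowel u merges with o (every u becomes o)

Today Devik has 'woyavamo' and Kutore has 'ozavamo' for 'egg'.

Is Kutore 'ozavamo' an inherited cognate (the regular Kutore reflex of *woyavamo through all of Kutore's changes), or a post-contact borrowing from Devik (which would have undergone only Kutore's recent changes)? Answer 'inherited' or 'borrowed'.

inherited

If inherited, *woyavamo would pass through all of Kutore's changes:
Kutore: *woyavamo
  woyavamo → wozavamo   [unconditioned shift]
  wozavamo → ozavamo   [glide loss]
  ozavamo (rule 3 does not apply)
  ozavamo (rule 4 does not apply)
  giving Kutore ozavamo.
If borrowed from Devik 'woyavamo' after the early changes, it would undergo only the recent ones:
  rule 3 (vowel merger): no change (woyavamo)
  rule 4 (vowel merger): no change (woyavamo)
  ⇒ as a loan: woyavamo
Kutore 'ozavamo' matches the inherited outcome exactly, so it is an inherited cognate, not a loan.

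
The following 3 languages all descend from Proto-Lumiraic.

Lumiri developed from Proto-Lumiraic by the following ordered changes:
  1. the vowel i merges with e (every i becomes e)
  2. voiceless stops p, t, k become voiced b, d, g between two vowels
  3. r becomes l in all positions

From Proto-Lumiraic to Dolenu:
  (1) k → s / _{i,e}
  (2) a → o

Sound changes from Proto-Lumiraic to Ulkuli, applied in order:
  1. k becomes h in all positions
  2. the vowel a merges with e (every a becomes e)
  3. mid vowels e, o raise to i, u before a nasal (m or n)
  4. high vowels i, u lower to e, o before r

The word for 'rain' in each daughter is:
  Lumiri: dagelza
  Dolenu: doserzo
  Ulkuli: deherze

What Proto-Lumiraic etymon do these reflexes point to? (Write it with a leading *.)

Position 7: Lumiri has a, Dolenu has o, Ulkuli has e. Lumiri preserves a here (none of its changes turn any other segment into a), so the proto-segment is *a.
Position 2: Lumiri has a, Dolenu has o, Ulkuli has e. Lumiri preserves a here (none of its changes turn any other segment into a), so the proto-segment is *a.
Verify the candidate proto-form against each daughter:
Lumiri: *dakerza > dagerza > dagelza  (by intervocalic voicing, unconditioned shift)
Dolenu: start from *dakerza.
  rule 1 (palatalisation): dakerza → daserza
  rule 2 (vowel merger): daserza → doserzo
  ⇒ Dolenu doserzo
Ulkuli: *dakerza > daherza > deherze  (by unconditioned shift, vowel merger)
*dakerza is the unique common source.

*dakerza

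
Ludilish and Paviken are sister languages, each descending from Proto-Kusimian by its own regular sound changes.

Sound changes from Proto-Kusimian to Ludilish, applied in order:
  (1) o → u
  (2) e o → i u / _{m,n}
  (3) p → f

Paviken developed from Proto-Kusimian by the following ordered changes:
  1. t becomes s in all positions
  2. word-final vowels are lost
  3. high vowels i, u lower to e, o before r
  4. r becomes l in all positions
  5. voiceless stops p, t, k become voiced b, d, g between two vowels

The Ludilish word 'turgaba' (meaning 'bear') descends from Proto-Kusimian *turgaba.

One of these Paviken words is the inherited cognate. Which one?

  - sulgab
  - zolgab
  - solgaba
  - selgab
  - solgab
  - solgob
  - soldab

solgab

Paviken: start from *turgaba.
  rule 1 (unconditioned shift): turgaba → surgaba
  rule 2 (apocope): surgaba → surgab
  rule 3 (pre-rhotic lowering): surgab → sorgab
  rule 4 (unconditioned shift): sorgab → solgab
  rule 5: no change — solgab
  ⇒ Paviken solgab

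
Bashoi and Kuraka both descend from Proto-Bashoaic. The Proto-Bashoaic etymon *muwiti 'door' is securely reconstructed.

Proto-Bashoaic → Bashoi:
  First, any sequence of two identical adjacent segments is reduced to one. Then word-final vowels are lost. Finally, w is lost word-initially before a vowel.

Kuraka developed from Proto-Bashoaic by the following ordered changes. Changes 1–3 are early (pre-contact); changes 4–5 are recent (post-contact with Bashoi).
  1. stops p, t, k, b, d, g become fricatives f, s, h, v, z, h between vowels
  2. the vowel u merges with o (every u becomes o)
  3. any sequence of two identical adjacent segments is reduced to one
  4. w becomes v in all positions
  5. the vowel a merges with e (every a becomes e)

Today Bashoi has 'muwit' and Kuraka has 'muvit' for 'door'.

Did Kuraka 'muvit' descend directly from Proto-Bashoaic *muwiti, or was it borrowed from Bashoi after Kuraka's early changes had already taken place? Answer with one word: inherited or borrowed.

If inherited, *muwiti would pass through all of Kuraka's changes:
Kuraka: start from *muwiti.
  rule 1 (intervocalic lenition): muwiti → muwisi
  rule 2 (vowel merger): muwisi → mowisi
  rule 3: no change — mowisi
  rule 4 (unconditioned shift): mowisi → movisi
  rule 5: no change — movisi
  ⇒ Kuraka movisi
If borrowed from Bashoi 'muwit' after the early changes, it would undergo only the recent ones:
  rule 4 (unconditioned shift): muwit → muvit
  rule 5 (vowel merger): no change (muvit)
  ⇒ as a loan: muvit
Kuraka 'muvit' matches the loan outcome 'muvit', not the inherited 'movisi' — it skipped the early Kuraka changes, so it was borrowed from Bashoi.

borrowed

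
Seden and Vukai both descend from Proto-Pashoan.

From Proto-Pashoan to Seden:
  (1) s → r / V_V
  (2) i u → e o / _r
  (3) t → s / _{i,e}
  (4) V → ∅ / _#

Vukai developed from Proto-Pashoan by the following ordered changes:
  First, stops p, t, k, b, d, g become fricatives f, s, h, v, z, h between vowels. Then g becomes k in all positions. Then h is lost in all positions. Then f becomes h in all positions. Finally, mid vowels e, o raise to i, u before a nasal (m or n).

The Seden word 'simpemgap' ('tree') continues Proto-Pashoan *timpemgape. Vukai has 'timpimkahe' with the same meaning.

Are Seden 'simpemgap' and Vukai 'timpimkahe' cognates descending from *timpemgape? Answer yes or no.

yes

Derive the expected Vukai reflex of *timpemgape:
Vukai: *timpemgape
  timpemgape → timpemgafe   [intervocalic lenition]
  timpemgafe → timpemkafe   [unconditioned shift]
  timpemkafe (rule 3 does not apply)
  timpemkafe → timpemkahe   [unconditioned shift]
  timpemkahe → timpimkahe   [pre-nasal raising]
  giving Vukai timpimkahe.
Vukai 'timpimkahe' matches the regular reflex exactly, so the pair is cognate.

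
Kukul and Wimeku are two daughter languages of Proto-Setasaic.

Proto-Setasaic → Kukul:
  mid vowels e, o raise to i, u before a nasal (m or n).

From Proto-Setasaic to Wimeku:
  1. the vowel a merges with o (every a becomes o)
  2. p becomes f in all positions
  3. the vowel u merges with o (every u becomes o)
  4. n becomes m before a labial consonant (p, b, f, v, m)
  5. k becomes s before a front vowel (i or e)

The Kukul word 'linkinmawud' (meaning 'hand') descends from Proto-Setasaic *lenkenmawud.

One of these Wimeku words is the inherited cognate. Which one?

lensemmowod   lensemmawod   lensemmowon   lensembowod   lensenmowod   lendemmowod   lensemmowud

Wimeku: *lenkenmawud
  lenkenmawud → lenkenmowud   [vowel merger]
  lenkenmowud (rule 2 does not apply)
  lenkenmowud → lenkenmowod   [vowel merger]
  lenkenmowod → lenkemmowod   [nasal place assimilation]
  lenkemmowod → lensemmowod   [palatalisation]
  giving Wimeku lensemmowod.
The other candidates each miss or misapply at least one Wimeku change.

lensemmowod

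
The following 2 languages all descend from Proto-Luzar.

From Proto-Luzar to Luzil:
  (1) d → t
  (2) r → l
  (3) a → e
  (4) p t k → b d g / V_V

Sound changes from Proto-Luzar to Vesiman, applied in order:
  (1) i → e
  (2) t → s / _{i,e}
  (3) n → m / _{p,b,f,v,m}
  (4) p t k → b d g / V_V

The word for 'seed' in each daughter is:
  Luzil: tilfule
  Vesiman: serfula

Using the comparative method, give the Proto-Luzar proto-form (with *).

Position 3: Luzil has l, Vesiman has r. Vesiman preserves r here (none of its changes turn any other segment into r), so the proto-segment is *r.
Position 1: Luzil has t, Vesiman has s. Taking the neighbouring segments as reconstructed: Luzil t could go back to *t or *d; Vesiman s could go back to *t or *s — the one source consistent with every daughter is *t.
Continuing position by position gives *tirfula; check it forward:
Luzil: *tirfula
  tirfula (rule 1 does not apply)
  tirfula → tilfula   [unconditioned shift]
  tilfula → tilfule   [vowel merger]
  tilfule (rule 4 does not apply)
  giving Luzil tilfule.
Vesiman: *tirfula > terfula > serfula  (by vowel merger, palatalisation)
*tirfula is the unique common source.

*tirfula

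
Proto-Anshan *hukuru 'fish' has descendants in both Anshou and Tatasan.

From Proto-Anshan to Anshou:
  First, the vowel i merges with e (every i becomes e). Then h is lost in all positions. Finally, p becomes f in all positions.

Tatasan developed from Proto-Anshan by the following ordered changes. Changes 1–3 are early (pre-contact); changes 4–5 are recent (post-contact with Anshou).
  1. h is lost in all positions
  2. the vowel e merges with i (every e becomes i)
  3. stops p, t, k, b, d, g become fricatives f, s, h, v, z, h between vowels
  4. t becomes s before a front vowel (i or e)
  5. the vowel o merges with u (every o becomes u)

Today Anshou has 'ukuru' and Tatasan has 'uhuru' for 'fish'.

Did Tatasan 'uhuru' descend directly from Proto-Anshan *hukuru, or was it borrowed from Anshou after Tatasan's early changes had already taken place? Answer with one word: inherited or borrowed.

If inherited, *hukuru would pass through all of Tatasan's changes:
Tatasan: start from *hukuru.
  rule 1 (h-loss): hukuru → ukuru
  rule 2: no change — ukuru
  rule 3 (intervocalic lenition): ukuru → uhuru
  rule 4: no change — uhuru
  rule 5: no change — uhuru
  ⇒ Tatasan uhuru
If borrowed from Anshou 'ukuru' after the early changes, it would undergo only the recent ones:
  rule 4 (palatalisation): no change (ukuru)
  rule 5 (vowel merger): no change (ukuru)
  ⇒ as a loan: ukuru
Tatasan 'uhuru' matches the inherited outcome exactly, so it is an inherited cognate, not a loan.

inherited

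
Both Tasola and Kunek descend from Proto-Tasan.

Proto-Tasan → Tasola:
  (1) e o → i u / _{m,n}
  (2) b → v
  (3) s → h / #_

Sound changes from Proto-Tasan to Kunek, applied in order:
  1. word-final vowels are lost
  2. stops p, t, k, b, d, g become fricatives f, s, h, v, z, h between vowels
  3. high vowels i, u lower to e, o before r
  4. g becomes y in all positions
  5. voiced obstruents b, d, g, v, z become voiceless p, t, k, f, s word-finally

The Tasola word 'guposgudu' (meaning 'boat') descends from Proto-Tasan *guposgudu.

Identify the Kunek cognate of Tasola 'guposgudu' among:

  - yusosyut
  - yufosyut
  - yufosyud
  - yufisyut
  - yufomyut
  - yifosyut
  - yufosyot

yufosyut

Kunek: *guposgudu > guposgud > gufosgud > yufosyud > yufosyut  (by apocope, intervocalic lenition, unconditioned shift, final devoicing)
Among the options, 'yufosyut' alone shows every Kunek change applied in order.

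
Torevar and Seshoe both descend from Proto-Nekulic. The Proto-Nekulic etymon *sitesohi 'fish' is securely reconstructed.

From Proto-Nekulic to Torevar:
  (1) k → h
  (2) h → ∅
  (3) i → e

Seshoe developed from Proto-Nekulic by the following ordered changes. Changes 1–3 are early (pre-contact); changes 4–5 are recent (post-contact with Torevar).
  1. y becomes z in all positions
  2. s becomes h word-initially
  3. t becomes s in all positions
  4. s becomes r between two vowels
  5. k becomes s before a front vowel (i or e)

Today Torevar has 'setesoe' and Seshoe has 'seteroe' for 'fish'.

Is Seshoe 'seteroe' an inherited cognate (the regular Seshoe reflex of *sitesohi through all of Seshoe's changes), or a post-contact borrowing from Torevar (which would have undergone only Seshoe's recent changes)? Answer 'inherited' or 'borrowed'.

If inherited, *sitesohi would pass through all of Seshoe's changes:
Seshoe: *sitesohi
  sitesohi (rule 1 does not apply)
  sitesohi → hitesohi   [debuccalisation]
  hitesohi → hisesohi   [unconditioned shift]
  hisesohi → hirerohi   [rhotacism]
  hirerohi (rule 5 does not apply)
  giving Seshoe hirerohi.
If borrowed from Torevar 'setesoe' after the early changes, it would undergo only the recent ones:
  rule 4 (rhotacism): setesoe → seteroe
  rule 5 (palatalisation): no change (seteroe)
  ⇒ as a loan: seteroe
Seshoe 'seteroe' matches the loan outcome 'seteroe', not the inherited 'hirerohi' — it skipped the early Seshoe changes, so it was borrowed from Torevar.

borrowed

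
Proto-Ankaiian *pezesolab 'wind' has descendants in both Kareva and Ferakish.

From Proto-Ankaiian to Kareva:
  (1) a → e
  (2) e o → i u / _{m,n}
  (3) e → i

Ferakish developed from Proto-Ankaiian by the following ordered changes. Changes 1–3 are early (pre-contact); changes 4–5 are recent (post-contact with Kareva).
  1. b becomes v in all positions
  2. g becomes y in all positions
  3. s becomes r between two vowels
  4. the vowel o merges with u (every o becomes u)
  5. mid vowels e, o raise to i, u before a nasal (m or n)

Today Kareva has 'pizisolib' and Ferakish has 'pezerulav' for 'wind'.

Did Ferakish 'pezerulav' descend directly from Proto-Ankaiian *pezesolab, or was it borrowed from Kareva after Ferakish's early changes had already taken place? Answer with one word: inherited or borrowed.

If inherited, *pezesolab would pass through all of Ferakish's changes:
Ferakish: *pezesolab
  pezesolab → pezesolav   [unconditioned shift]
  pezesolav (rule 2 does not apply)
  pezesolav → pezerolav   [rhotacism]
  pezerolav → pezerulav   [vowel merger]
  pezerulav (rule 5 does not apply)
  giving Ferakish pezerulav.
If borrowed from Kareva 'pizisolib' after the early changes, it would undergo only the recent ones:
  rule 4 (vowel merger): pizisolib → pizisulib
  rule 5 (pre-nasal raising): no change (pizisulib)
  ⇒ as a loan: pizisulib
Ferakish 'pezerulav' matches the inherited outcome exactly, so it is an inherited cognate, not a loan.

inherited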